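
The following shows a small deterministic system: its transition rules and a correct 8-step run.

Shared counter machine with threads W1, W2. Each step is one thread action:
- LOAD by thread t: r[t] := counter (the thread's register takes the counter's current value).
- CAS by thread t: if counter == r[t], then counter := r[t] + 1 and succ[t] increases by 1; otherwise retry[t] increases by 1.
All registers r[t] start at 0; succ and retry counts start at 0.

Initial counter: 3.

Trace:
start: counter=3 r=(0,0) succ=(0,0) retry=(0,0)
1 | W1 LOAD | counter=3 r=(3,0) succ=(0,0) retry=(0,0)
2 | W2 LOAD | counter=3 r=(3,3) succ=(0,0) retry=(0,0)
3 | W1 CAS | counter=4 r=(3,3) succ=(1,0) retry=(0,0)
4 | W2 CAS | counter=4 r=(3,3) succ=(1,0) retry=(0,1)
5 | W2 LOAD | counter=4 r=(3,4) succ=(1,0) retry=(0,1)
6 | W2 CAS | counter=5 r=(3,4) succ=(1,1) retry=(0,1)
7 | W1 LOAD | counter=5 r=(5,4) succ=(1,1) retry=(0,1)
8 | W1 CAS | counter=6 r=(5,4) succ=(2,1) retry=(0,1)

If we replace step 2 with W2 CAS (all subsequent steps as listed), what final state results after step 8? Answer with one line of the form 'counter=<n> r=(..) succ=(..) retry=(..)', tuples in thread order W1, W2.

(re-executing from step 2 with the substitution; state before step 2: counter=3 r=(3,0) succ=(0,0) retry=(0,0))
2 | W2 CAS | counter=3 r=(3,0) succ=(0,0) retry=(0,1)
3 | W1 CAS | counter=4 r=(3,0) succ=(1,0) retry=(0,1)
4 | W2 CAS | counter=4 r=(3,0) succ=(1,0) retry=(0,2)
5 | W2 LOAD | counter=4 r=(3,4) succ=(1,0) retry=(0,2)
6 | W2 CAS | counter=5 r=(3,4) succ=(1,1) retry=(0,2)
7 | W1 LOAD | counter=5 r=(5,4) succ=(1,1) retry=(0,2)
8 | W1 CAS | counter=6 r=(5,4) succ=(2,1) retry=(0,2)

counter=6 r=(5,4) succ=(2,1) retry=(0,2)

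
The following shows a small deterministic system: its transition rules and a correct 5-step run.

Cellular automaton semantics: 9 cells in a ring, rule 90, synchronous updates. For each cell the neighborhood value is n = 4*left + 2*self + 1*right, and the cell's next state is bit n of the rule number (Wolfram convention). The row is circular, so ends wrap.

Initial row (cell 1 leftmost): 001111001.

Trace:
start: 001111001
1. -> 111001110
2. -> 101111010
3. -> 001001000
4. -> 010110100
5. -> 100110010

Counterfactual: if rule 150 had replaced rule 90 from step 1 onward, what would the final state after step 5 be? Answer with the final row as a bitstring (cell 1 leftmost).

(re-executing steps 1..5 under rule 150; state before step 1: 001111001)
1. -> 110110111
2. -> 100000011
3. -> 010000101
4. -> 011001101
5. -> 000110001

000110001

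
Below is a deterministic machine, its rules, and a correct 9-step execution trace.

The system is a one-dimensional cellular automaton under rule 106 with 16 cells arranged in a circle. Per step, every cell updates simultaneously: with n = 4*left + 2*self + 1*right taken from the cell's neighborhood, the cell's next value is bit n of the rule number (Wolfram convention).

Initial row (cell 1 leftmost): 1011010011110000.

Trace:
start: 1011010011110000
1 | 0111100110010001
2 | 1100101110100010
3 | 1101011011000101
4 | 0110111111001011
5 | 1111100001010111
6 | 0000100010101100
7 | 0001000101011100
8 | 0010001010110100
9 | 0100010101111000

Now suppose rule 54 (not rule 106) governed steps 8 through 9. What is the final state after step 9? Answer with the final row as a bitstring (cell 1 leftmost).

(re-executing steps 8..9 under rule 54; state before step 8: 0001000101011100)
8 | 0011101111100010
9 | 0100010000010111

0100010000010111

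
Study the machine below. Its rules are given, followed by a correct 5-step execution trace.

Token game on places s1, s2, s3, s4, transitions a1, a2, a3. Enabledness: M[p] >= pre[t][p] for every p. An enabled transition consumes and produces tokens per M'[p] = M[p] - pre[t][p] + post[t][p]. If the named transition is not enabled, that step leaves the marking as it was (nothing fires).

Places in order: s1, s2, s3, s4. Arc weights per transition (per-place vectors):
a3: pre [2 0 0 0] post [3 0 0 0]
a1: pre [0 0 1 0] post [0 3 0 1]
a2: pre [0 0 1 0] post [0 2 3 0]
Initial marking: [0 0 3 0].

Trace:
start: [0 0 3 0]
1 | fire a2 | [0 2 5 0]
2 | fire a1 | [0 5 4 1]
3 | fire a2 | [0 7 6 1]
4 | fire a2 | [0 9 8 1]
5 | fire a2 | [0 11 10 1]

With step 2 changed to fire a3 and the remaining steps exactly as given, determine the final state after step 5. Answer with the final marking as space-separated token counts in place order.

(re-executing from step 2 with the substitution; state before step 2: [0 2 5 0])
2 | fire a3 | [0 2 5 0]
3 | fire a2 | [0 4 7 0]
4 | fire a2 | [0 6 9 0]
5 | fire a2 | [0 8 11 0]

0 8 11 0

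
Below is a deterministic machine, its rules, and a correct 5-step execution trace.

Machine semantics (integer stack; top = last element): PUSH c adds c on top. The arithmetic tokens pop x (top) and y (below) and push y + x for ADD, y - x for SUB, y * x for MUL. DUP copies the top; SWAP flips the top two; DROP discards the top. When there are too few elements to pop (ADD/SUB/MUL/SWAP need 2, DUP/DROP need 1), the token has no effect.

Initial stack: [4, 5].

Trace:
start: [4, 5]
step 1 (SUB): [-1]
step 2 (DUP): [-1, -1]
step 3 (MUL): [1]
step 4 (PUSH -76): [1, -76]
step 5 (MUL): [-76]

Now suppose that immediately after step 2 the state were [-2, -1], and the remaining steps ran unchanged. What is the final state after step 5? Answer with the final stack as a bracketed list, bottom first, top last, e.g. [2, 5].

state after step 2 := [-2, -1]
step 3 (MUL): [2]
step 4 (PUSH -76): [2, -76]
step 5 (MUL): [-152]

[-152]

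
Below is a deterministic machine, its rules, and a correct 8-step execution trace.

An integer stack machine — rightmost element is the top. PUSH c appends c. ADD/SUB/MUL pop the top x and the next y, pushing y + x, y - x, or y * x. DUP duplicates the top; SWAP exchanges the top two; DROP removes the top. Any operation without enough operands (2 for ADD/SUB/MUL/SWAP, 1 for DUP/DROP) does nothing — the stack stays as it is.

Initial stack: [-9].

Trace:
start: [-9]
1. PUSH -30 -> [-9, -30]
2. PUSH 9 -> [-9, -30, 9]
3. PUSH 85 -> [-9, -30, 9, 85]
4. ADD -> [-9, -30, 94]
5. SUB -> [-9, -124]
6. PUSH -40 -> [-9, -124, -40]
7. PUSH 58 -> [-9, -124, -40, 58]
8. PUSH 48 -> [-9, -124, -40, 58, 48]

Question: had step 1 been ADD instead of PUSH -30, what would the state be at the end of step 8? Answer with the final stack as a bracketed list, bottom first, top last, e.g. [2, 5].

(re-executing from step 1 with the substitution; state before step 1: [-9])
1. ADD -> [-9]
2. PUSH 9 -> [-9, 9]
3. PUSH 85 -> [-9, 9, 85]
4. ADD -> [-9, 94]
5. SUB -> [-103]
6. PUSH -40 -> [-103, -40]
7. PUSH 58 -> [-103, -40, 58]
8. PUSH 48 -> [-103, -40, 58, 48]

[-103, -40, 58, 48]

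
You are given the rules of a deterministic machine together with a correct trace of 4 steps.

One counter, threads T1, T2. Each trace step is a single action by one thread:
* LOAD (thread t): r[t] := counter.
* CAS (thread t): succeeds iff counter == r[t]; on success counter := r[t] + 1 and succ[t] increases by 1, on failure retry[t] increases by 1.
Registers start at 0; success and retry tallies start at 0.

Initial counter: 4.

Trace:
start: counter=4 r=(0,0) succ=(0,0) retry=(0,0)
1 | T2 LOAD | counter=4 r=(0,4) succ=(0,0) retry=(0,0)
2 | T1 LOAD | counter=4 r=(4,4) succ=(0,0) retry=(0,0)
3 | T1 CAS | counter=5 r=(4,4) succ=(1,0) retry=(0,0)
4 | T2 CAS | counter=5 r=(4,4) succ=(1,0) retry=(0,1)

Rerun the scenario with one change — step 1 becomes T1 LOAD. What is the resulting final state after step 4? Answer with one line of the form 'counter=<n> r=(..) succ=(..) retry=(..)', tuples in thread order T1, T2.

(re-executing from step 1 with the substitution; state before step 1: counter=4 r=(0,0) succ=(0,0) retry=(0,0))
1 | T1 LOAD | counter=4 r=(4,0) succ=(0,0) retry=(0,0)
2 | T1 LOAD | counter=4 r=(4,0) succ=(0,0) retry=(0,0)
3 | T1 CAS | counter=5 r=(4,0) succ=(1,0) retry=(0,0)
4 | T2 CAS | counter=5 r=(4,0) succ=(1,0) retry=(0,1)

counter=5 r=(4,0) succ=(1,0) retry=(0,1)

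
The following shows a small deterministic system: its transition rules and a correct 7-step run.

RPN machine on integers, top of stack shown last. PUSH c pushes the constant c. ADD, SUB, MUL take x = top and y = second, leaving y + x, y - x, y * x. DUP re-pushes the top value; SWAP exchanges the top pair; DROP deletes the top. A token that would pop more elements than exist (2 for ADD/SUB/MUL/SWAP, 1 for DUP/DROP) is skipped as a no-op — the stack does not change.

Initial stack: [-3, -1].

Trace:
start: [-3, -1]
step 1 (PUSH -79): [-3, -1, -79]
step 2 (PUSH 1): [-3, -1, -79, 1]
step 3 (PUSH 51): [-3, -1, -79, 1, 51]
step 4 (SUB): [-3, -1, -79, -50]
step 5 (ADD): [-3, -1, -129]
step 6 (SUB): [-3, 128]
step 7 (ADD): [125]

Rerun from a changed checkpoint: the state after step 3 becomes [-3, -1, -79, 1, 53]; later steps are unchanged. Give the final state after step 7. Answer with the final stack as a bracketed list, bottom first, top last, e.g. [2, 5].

state after step 3 := [-3, -1, -79, 1, 53]
step 4 (SUB): [-3, -1, -79, -52]
step 5 (ADD): [-3, -1, -131]
step 6 (SUB): [-3, 130]
step 7 (ADD): [127]

[127]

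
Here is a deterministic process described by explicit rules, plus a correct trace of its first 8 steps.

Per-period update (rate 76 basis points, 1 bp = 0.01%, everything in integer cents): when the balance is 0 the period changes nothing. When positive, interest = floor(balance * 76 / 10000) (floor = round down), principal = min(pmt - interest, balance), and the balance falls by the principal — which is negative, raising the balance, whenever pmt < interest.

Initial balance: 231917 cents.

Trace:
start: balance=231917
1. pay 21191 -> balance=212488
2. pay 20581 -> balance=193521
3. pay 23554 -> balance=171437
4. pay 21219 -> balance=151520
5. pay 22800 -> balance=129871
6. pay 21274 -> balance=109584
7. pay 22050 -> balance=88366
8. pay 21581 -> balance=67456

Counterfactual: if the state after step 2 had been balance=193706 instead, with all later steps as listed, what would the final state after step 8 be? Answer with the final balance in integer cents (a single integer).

67651

state after step 2 := balance=193706
3. pay 23554 -> balance=171624
4. pay 21219 -> balance=151709
5. pay 22800 -> balance=130061
6. pay 21274 -> balance=109775
7. pay 22050 -> balance=88559
8. pay 21581 -> balance=67651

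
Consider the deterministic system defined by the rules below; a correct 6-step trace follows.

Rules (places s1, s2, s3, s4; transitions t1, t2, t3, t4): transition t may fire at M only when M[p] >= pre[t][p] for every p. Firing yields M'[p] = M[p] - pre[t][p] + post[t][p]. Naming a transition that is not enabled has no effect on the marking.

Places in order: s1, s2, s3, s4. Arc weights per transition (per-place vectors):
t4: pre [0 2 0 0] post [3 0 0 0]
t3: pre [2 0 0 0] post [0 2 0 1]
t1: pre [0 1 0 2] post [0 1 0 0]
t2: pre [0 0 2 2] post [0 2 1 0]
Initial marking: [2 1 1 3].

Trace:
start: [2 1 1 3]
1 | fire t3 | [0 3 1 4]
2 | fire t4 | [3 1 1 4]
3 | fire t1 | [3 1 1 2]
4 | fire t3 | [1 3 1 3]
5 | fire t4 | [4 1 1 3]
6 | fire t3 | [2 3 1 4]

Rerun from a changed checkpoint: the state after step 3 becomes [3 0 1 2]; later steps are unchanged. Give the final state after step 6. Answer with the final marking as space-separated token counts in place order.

state after step 3 := [3 0 1 2]
4 | fire t3 | [1 2 1 3]
5 | fire t4 | [4 0 1 3]
6 | fire t3 | [2 2 1 4]

2 2 1 4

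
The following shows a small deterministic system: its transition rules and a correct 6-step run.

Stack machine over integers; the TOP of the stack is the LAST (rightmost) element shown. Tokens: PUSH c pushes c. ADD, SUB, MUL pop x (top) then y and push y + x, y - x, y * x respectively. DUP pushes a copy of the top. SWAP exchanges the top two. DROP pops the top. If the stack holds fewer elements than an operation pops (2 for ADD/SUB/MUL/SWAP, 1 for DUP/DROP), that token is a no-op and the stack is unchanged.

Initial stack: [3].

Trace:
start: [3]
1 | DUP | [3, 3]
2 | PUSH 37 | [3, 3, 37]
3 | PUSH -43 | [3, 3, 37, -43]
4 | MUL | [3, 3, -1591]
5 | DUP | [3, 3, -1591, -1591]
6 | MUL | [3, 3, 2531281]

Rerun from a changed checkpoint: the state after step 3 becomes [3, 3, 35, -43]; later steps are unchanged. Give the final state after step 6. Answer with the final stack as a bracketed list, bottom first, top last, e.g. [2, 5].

state after step 3 := [3, 3, 35, -43]
4 | MUL | [3, 3, -1505]
5 | DUP | [3, 3, -1505, -1505]
6 | MUL | [3, 3, 2265025]

[3, 3, 2265025]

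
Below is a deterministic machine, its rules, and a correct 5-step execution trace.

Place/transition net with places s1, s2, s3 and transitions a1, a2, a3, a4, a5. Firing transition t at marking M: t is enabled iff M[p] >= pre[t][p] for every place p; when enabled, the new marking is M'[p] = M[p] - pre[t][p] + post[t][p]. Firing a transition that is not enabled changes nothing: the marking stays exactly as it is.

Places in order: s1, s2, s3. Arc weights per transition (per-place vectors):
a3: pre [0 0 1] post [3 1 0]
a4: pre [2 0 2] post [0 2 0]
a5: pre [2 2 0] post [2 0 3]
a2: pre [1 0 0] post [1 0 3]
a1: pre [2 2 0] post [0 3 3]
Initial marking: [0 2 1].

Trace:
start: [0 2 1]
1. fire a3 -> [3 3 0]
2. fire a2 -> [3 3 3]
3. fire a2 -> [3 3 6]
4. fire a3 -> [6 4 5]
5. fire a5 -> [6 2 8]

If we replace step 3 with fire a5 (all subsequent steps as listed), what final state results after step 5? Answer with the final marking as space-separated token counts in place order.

(re-executing from step 3 with the substitution; state before step 3: [3 3 3])
3. fire a5 -> [3 1 6]
4. fire a3 -> [6 2 5]
5. fire a5 -> [6 0 8]

6 0 8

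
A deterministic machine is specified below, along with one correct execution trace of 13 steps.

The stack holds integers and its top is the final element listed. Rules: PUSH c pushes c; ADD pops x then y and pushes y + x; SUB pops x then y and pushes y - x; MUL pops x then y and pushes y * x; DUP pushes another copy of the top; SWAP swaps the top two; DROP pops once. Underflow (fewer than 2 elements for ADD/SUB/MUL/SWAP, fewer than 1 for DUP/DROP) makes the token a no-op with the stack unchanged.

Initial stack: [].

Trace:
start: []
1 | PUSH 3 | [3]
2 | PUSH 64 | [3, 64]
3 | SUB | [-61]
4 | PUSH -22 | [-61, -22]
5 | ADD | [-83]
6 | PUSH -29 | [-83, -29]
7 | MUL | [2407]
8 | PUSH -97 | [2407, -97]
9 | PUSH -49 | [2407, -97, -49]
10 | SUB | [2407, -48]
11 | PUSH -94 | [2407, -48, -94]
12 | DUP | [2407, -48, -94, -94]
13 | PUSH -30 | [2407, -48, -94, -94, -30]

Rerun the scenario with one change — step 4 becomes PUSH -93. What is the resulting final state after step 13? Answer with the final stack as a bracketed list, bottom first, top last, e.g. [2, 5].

(re-executing from step 4 with the substitution; state before step 4: [-61])
4 | PUSH -93 | [-61, -93]
5 | ADD | [-154]
6 | PUSH -29 | [-154, -29]
7 | MUL | [4466]
8 | PUSH -97 | [4466, -97]
9 | PUSH -49 | [4466, -97, -49]
10 | SUB | [4466, -48]
11 | PUSH -94 | [4466, -48, -94]
12 | DUP | [4466, -48, -94, -94]
13 | PUSH -30 | [4466, -48, -94, -94, -30]

[4466, -48, -94, -94, -30]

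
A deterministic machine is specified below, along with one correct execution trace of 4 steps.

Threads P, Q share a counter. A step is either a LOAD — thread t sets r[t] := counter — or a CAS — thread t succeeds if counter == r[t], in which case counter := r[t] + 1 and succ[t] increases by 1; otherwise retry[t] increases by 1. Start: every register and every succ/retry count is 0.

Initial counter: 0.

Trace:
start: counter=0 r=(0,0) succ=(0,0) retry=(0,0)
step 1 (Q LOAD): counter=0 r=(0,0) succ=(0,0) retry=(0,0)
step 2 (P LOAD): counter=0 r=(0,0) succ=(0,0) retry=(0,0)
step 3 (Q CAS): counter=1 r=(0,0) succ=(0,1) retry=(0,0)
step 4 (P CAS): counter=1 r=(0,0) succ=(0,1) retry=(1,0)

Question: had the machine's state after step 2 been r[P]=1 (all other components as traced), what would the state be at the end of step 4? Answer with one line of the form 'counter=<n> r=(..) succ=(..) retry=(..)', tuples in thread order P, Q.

state after step 2 := counter=0 r=(1,0) succ=(0,0) retry=(0,0)
step 3 (Q CAS): counter=1 r=(1,0) succ=(0,1) retry=(0,0)
step 4 (P CAS): counter=2 r=(1,0) succ=(1,1) retry=(0,0)

counter=2 r=(1,0) succ=(1,1) retry=(0,0)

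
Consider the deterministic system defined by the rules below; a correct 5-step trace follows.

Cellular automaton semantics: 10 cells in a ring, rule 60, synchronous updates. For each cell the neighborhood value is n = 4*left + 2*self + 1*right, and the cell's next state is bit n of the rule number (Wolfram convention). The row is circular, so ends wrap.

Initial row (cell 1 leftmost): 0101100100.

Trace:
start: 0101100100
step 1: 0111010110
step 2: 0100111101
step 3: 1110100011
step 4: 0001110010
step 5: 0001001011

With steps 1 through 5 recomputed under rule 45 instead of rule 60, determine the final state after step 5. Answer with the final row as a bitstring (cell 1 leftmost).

(re-executing steps 1..5 under rule 45; state before step 1: 0101100100)
step 1: 0111000101
step 2: 1100010111
step 3: 0001011100
step 4: 1101110001
step 5: 0011000101

0011000101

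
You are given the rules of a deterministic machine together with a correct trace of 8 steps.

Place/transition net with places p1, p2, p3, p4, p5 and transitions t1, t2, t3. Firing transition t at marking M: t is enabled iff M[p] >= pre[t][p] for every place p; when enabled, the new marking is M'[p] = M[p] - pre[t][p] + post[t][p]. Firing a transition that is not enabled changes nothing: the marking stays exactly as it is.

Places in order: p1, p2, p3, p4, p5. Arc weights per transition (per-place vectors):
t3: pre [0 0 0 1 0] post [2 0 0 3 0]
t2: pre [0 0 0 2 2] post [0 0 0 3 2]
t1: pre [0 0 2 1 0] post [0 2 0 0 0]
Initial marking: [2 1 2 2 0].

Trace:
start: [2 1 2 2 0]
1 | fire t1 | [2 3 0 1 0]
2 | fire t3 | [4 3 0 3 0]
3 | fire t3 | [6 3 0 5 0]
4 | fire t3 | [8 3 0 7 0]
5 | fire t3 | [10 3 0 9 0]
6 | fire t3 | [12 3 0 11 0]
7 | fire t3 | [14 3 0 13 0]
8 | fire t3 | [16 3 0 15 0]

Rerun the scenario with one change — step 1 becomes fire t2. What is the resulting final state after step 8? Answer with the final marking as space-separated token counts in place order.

(re-executing from step 1 with the substitution; state before step 1: [2 1 2 2 0])
1 | fire t2 | [2 1 2 2 0]
2 | fire t3 | [4 1 2 4 0]
3 | fire t3 | [6 1 2 6 0]
4 | fire t3 | [8 1 2 8 0]
5 | fire t3 | [10 1 2 10 0]
6 | fire t3 | [12 1 2 12 0]
7 | fire t3 | [14 1 2 14 0]
8 | fire t3 | [16 1 2 16 0]

16 1 2 16 0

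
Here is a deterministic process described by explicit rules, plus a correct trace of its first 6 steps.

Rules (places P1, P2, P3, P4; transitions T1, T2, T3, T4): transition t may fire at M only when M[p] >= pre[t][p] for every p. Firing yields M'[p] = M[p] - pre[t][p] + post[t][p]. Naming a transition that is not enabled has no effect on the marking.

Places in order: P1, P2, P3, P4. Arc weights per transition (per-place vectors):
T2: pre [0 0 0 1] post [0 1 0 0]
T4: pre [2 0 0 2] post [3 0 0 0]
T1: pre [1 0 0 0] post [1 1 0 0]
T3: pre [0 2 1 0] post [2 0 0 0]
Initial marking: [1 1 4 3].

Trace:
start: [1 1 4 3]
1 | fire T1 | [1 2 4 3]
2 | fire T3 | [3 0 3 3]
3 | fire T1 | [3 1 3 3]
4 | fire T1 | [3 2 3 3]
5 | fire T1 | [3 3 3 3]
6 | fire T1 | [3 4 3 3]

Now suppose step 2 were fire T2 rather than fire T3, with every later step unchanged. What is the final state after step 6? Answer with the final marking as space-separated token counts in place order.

(re-executing from step 2 with the substitution; state before step 2: [1 2 4 3])
2 | fire T2 | [1 3 4 2]
3 | fire T1 | [1 4 4 2]
4 | fire T1 | [1 5 4 2]
5 | fire T1 | [1 6 4 2]
6 | fire T1 | [1 7 4 2]

1 7 4 2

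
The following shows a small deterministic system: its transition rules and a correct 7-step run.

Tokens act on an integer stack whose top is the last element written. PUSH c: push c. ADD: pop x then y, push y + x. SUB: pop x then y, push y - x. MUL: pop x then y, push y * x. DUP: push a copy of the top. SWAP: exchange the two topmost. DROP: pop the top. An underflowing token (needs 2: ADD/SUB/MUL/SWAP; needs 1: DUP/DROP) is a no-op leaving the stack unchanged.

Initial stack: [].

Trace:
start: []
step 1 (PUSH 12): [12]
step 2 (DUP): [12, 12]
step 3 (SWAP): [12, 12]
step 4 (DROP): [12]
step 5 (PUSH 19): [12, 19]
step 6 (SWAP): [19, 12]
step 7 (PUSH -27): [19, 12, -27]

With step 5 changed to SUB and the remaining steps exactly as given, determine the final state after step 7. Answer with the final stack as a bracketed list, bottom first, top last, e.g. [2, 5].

[12, -27]

(re-executing from step 5 with the substitution; state before step 5: [12])
step 5 (SUB): [12]
step 6 (SWAP): [12]
step 7 (PUSH -27): [12, -27]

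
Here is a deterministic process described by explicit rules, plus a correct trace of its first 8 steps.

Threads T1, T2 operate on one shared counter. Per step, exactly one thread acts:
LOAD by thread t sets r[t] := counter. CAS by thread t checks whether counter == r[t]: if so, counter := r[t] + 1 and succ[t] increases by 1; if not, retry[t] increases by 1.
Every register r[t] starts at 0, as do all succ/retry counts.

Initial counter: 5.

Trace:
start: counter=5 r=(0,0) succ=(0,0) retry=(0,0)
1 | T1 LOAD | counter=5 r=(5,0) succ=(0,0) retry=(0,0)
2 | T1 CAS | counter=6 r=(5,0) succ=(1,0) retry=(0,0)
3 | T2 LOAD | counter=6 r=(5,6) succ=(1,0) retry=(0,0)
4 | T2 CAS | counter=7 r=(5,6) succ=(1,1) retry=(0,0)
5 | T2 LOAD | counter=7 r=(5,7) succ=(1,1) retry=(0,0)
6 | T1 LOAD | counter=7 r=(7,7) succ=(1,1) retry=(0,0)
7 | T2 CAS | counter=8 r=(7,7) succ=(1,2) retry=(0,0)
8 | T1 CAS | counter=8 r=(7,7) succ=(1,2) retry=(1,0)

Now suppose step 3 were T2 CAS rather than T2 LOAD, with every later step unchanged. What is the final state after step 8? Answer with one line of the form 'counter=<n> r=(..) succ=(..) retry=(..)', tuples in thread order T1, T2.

counter=7 r=(6,6) succ=(1,1) retry=(1,2)

(re-executing from step 3 with the substitution; state before step 3: counter=6 r=(5,0) succ=(1,0) retry=(0,0))
3 | T2 CAS | counter=6 r=(5,0) succ=(1,0) retry=(0,1)
4 | T2 CAS | counter=6 r=(5,0) succ=(1,0) retry=(0,2)
5 | T2 LOAD | counter=6 r=(5,6) succ=(1,0) retry=(0,2)
6 | T1 LOAD | counter=6 r=(6,6) succ=(1,0) retry=(0,2)
7 | T2 CAS | counter=7 r=(6,6) succ=(1,1) retry=(0,2)
8 | T1 CAS | counter=7 r=(6,6) succ=(1,1) retry=(1,2)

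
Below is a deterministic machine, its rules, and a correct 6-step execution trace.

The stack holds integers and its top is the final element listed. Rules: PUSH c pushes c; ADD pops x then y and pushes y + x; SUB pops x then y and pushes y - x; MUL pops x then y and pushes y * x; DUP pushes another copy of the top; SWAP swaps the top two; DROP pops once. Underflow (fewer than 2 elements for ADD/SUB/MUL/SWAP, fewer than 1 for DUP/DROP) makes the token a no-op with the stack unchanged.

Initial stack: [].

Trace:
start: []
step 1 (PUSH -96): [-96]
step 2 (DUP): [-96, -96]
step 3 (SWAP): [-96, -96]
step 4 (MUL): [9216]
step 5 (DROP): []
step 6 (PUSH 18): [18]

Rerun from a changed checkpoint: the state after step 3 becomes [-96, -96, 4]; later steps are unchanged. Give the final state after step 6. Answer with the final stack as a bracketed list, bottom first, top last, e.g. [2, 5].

state after step 3 := [-96, -96, 4]
step 4 (MUL): [-96, -384]
step 5 (DROP): [-96]
step 6 (PUSH 18): [-96, 18]

[-96, 18]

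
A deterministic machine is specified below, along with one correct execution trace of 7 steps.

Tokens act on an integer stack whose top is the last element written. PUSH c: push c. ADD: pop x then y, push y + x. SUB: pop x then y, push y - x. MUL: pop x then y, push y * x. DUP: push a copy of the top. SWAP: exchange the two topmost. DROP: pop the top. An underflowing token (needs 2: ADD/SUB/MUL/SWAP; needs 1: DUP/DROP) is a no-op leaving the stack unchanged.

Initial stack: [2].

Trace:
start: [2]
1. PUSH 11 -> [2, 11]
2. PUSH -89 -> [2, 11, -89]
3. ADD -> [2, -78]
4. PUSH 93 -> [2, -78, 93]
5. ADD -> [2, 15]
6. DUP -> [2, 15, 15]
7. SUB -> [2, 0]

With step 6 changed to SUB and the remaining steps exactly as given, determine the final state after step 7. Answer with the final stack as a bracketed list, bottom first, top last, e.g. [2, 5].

[-13]

(re-executing from step 6 with the substitution; state before step 6: [2, 15])
6. SUB -> [-13]
7. SUB -> [-13]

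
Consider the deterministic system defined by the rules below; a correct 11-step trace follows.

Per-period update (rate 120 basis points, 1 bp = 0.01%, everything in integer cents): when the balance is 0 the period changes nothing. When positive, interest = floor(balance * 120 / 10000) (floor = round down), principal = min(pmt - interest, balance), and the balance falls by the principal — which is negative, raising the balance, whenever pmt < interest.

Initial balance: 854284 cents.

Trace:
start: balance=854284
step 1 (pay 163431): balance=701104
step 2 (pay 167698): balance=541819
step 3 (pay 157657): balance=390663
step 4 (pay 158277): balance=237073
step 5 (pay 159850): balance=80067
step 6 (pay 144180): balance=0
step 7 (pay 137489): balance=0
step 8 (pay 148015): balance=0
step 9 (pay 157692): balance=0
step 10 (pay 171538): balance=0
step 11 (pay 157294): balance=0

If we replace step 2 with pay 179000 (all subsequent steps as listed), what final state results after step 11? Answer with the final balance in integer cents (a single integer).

0

(re-executing from step 2 with the substitution; state before step 2: balance=701104)
step 2 (pay 179000): balance=530517
step 3 (pay 157657): balance=379226
step 4 (pay 158277): balance=225499
step 5 (pay 159850): balance=68354
step 6 (pay 144180): balance=0
step 7 (pay 137489): balance=0
step 8 (pay 148015): balance=0
step 9 (pay 157692): balance=0
step 10 (pay 171538): balance=0
step 11 (pay 157294): balance=0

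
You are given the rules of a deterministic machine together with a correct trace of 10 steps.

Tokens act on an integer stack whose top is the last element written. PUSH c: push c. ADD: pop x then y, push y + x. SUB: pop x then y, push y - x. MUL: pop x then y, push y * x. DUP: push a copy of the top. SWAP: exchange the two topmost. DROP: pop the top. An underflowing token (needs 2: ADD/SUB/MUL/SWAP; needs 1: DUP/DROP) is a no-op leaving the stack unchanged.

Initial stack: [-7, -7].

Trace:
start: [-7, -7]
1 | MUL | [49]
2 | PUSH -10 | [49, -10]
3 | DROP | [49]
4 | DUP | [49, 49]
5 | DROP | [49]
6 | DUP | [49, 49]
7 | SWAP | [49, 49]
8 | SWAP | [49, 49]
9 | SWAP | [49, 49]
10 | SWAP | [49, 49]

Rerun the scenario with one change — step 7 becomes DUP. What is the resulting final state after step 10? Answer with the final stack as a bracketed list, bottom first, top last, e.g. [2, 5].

[49, 49, 49]

(re-executing from step 7 with the substitution; state before step 7: [49, 49])
7 | DUP | [49, 49, 49]
8 | SWAP | [49, 49, 49]
9 | SWAP | [49, 49, 49]
10 | SWAP | [49, 49, 49]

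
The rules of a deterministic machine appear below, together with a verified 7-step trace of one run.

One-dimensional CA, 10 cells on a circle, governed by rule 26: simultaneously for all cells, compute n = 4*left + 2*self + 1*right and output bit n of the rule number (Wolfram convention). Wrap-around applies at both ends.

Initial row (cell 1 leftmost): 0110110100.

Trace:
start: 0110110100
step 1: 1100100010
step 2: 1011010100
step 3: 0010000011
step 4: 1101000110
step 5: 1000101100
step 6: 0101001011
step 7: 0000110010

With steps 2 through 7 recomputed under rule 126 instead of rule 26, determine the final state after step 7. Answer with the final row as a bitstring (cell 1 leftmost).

(re-executing steps 2..7 under rule 126; state before step 2: 1100100010)
step 2: 1111110111
step 3: 0000011100
step 4: 0000110110
step 5: 0001111111
step 6: 1011000001
step 7: 1111100011

1111100011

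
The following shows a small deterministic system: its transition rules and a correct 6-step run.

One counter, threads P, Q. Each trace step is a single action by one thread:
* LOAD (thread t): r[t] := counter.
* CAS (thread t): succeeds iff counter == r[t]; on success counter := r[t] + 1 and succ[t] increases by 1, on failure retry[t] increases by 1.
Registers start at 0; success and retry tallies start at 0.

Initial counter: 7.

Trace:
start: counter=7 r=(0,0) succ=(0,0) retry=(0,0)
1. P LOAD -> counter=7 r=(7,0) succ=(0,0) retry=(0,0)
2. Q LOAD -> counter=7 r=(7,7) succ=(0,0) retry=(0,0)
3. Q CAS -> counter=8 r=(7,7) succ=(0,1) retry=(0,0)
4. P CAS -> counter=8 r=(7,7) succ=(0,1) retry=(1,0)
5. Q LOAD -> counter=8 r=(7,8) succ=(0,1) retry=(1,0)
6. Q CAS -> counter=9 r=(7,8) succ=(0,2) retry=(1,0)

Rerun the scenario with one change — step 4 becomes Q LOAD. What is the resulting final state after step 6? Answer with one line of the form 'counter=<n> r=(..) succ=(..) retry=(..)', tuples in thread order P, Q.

(re-executing from step 4 with the substitution; state before step 4: counter=8 r=(7,7) succ=(0,1) retry=(0,0))
4. Q LOAD -> counter=8 r=(7,8) succ=(0,1) retry=(0,0)
5. Q LOAD -> counter=8 r=(7,8) succ=(0,1) retry=(0,0)
6. Q CAS -> counter=9 r=(7,8) succ=(0,2) retry=(0,0)

counter=9 r=(7,8) succ=(0,2) retry=(0,0)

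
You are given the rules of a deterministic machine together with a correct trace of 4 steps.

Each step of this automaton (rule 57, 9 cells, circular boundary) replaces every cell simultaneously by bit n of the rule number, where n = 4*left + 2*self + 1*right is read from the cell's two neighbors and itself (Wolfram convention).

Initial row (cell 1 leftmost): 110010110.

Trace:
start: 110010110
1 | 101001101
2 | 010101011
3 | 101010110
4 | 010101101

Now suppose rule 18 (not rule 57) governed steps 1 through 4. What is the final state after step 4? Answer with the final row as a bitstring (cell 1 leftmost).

(re-executing steps 1..4 under rule 18; state before step 1: 110010110)
1 | 001100000
2 | 010010000
3 | 101101000
4 | 000000101

000000101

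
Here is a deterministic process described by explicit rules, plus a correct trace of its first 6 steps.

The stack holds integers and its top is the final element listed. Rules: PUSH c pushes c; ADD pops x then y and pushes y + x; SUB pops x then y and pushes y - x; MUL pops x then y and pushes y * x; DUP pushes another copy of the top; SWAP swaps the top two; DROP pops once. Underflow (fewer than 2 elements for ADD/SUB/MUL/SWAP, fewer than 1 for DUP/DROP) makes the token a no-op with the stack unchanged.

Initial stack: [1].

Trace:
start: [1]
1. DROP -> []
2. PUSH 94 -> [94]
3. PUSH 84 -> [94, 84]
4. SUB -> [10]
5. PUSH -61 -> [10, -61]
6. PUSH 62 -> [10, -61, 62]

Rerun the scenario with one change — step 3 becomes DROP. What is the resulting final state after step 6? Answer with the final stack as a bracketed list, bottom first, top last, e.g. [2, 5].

[-61, 62]

(re-executing from step 3 with the substitution; state before step 3: [94])
3. DROP -> []
4. SUB -> []
5. PUSH -61 -> [-61]
6. PUSH 62 -> [-61, 62]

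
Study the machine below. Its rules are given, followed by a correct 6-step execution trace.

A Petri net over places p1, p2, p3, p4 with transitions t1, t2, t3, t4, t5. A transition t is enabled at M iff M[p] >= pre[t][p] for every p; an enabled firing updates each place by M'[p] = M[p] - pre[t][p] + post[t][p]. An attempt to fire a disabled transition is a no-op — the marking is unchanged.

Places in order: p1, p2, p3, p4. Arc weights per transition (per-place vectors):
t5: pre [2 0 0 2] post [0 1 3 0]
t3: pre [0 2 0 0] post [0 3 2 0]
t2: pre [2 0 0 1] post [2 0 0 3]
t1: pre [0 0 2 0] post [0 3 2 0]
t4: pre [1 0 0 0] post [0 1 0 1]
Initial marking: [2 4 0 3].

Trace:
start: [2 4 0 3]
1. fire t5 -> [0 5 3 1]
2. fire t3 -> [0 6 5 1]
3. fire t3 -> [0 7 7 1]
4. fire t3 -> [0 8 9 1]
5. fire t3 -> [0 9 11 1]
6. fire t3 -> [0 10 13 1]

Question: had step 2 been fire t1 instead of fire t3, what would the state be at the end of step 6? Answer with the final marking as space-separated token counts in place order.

(re-executing from step 2 with the substitution; state before step 2: [0 5 3 1])
2. fire t1 -> [0 8 3 1]
3. fire t3 -> [0 9 5 1]
4. fire t3 -> [0 10 7 1]
5. fire t3 -> [0 11 9 1]
6. fire t3 -> [0 12 11 1]

0 12 11 1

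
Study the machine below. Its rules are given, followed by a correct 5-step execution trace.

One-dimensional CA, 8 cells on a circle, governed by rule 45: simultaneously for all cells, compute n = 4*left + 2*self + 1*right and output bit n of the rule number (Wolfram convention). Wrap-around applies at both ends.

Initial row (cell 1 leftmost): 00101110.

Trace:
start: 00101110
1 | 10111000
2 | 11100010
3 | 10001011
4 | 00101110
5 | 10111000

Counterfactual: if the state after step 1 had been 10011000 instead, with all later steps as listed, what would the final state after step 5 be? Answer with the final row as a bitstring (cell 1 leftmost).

state after step 1 := 10011000
2 | 10010010
3 | 10010011
4 | 00010010
5 | 11010010

11010010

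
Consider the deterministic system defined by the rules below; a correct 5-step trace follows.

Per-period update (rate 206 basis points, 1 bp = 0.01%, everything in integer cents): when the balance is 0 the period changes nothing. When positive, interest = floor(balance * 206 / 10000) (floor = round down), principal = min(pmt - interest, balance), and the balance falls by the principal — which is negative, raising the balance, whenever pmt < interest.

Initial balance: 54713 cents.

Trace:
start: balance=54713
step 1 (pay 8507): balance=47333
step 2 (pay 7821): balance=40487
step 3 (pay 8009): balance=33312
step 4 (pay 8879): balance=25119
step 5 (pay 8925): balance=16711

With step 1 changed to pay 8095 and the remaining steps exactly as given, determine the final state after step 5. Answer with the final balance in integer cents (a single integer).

(re-executing from step 1 with the substitution; state before step 1: balance=54713)
step 1 (pay 8095): balance=47745
step 2 (pay 7821): balance=40907
step 3 (pay 8009): balance=33740
step 4 (pay 8879): balance=25556
step 5 (pay 8925): balance=17157

17157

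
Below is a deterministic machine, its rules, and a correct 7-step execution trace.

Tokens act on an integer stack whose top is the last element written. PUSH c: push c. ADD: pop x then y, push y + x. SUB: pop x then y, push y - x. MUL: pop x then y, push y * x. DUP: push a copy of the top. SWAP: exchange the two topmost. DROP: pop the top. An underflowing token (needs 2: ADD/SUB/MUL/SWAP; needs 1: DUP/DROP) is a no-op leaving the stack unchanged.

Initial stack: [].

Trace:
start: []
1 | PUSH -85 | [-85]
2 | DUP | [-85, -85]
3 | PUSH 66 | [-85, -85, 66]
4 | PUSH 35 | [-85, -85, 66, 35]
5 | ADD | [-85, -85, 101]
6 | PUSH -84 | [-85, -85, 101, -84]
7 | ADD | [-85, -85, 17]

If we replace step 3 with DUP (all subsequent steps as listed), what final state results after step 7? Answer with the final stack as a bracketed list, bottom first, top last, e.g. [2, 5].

[-85, -85, -134]

(re-executing from step 3 with the substitution; state before step 3: [-85, -85])
3 | DUP | [-85, -85, -85]
4 | PUSH 35 | [-85, -85, -85, 35]
5 | ADD | [-85, -85, -50]
6 | PUSH -84 | [-85, -85, -50, -84]
7 | ADD | [-85, -85, -134]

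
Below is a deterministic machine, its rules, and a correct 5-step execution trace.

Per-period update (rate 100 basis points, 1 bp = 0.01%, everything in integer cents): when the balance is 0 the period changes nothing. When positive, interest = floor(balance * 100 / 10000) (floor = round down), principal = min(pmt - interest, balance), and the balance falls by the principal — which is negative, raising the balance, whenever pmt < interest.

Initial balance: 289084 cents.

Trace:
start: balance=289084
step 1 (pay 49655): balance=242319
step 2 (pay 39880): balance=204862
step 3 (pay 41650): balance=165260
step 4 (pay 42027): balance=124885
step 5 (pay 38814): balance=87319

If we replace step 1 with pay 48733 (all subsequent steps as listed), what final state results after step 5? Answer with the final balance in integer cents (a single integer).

88279

(re-executing from step 1 with the substitution; state before step 1: balance=289084)
step 1 (pay 48733): balance=243241
step 2 (pay 39880): balance=205793
step 3 (pay 41650): balance=166200
step 4 (pay 42027): balance=125835
step 5 (pay 38814): balance=88279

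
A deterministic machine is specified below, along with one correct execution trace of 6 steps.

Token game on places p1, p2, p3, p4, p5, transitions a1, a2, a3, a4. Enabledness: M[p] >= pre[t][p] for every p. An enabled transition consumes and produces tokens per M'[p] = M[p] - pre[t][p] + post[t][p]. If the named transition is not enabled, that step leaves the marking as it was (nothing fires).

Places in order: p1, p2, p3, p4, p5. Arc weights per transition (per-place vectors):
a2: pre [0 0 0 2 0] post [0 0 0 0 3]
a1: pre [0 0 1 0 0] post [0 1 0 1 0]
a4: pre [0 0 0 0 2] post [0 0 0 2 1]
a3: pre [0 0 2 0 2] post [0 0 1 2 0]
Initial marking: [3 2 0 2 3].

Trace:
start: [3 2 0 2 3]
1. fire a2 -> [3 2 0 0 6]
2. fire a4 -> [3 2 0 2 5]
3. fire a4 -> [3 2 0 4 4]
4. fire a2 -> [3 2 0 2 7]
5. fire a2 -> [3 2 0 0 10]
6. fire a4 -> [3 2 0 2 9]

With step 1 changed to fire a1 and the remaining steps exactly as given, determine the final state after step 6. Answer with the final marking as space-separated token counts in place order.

3 2 0 4 6

(re-executing from step 1 with the substitution; state before step 1: [3 2 0 2 3])
1. fire a1 -> [3 2 0 2 3]
2. fire a4 -> [3 2 0 4 2]
3. fire a4 -> [3 2 0 6 1]
4. fire a2 -> [3 2 0 4 4]
5. fire a2 -> [3 2 0 2 7]
6. fire a4 -> [3 2 0 4 6]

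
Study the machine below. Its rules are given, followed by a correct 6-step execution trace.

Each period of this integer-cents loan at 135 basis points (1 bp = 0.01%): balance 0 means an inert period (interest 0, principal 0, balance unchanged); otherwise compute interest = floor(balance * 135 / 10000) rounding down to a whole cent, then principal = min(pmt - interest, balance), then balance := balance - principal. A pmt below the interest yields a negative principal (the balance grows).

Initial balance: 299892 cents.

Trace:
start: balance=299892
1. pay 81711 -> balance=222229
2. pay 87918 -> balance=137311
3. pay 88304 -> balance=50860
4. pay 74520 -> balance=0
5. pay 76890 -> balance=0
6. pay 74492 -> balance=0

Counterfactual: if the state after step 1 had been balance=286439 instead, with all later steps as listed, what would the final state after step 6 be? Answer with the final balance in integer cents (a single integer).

state after step 1 := balance=286439
2. pay 87918 -> balance=202387
3. pay 88304 -> balance=116815
4. pay 74520 -> balance=43872
5. pay 76890 -> balance=0
6. pay 74492 -> balance=0

0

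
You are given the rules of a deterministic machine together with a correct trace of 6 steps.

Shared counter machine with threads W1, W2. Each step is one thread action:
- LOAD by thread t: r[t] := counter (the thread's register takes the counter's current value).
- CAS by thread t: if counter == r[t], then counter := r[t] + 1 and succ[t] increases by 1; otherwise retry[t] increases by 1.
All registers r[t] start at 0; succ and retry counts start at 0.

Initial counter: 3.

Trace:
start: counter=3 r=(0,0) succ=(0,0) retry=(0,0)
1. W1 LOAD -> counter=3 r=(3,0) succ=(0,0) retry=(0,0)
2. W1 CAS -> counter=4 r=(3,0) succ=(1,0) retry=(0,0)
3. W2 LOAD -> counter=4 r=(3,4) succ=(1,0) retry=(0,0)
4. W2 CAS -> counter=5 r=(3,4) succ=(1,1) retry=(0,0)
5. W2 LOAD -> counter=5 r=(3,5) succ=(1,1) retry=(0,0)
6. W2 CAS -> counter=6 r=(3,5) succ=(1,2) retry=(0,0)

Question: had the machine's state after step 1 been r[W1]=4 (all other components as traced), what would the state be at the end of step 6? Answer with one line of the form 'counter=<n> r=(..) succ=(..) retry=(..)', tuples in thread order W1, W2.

state after step 1 := counter=3 r=(4,0) succ=(0,0) retry=(0,0)
2. W1 CAS -> counter=3 r=(4,0) succ=(0,0) retry=(1,0)
3. W2 LOAD -> counter=3 r=(4,3) succ=(0,0) retry=(1,0)
4. W2 CAS -> counter=4 r=(4,3) succ=(0,1) retry=(1,0)
5. W2 LOAD -> counter=4 r=(4,4) succ=(0,1) retry=(1,0)
6. W2 CAS -> counter=5 r=(4,4) succ=(0,2) retry=(1,0)

counter=5 r=(4,4) succ=(0,2) retry=(1,0)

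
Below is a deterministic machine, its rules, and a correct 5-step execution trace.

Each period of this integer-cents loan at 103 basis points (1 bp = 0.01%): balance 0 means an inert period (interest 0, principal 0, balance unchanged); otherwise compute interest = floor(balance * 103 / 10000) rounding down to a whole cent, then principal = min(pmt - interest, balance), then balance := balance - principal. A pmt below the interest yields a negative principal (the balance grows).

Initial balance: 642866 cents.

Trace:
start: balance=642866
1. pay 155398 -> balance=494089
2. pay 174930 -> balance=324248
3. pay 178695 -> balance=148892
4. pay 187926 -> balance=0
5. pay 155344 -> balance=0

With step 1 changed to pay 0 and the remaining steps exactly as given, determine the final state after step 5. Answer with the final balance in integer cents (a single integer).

(re-executing from step 1 with the substitution; state before step 1: balance=642866)
1. pay 0 -> balance=649487
2. pay 174930 -> balance=481246
3. pay 178695 -> balance=307507
4. pay 187926 -> balance=122748
5. pay 155344 -> balance=0

0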